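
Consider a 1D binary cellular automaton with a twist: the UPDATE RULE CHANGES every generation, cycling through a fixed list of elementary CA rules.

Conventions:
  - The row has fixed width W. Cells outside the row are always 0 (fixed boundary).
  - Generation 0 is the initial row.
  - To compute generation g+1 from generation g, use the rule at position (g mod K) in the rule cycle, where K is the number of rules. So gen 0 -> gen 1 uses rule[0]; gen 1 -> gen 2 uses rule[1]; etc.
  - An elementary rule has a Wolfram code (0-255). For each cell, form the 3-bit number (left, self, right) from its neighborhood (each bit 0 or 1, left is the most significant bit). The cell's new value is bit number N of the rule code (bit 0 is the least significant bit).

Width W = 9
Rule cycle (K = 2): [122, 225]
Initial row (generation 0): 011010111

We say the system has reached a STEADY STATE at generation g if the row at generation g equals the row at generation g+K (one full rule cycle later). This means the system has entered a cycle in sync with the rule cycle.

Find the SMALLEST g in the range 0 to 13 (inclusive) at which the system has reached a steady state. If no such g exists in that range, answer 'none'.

Gen 0: 011010111
Gen 1 (rule 122): 111101101
Gen 2 (rule 225): 011110110
Gen 3 (rule 122): 110011111
Gen 4 (rule 225): 010001111
Gen 5 (rule 122): 101011001
Gen 6 (rule 225): 010101000
Gen 7 (rule 122): 101010100
Gen 8 (rule 225): 010101001
Gen 9 (rule 122): 101010110
Gen 10 (rule 225): 010101010
Gen 11 (rule 122): 101010101
Gen 12 (rule 225): 010101010
Gen 13 (rule 122): 101010101
Gen 14 (rule 225): 010101010
Gen 15 (rule 122): 101010101

Answer: 10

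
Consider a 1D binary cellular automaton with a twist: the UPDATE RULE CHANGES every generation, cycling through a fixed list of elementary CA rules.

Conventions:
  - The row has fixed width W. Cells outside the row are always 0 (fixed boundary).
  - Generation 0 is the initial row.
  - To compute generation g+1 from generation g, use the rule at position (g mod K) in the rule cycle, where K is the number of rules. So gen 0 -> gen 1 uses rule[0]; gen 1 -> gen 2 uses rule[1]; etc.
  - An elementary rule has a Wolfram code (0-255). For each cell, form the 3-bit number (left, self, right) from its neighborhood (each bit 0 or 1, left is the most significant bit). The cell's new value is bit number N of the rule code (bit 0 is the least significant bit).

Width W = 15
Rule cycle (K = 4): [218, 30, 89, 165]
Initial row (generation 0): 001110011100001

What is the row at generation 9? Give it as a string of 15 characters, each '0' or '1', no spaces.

Answer: 011111111000010

Derivation:
Gen 0: 001110011100001
Gen 1 (rule 218): 011111111110010
Gen 2 (rule 30): 110000000001111
Gen 3 (rule 89): 111111111101001
Gen 4 (rule 165): 011111111011001
Gen 5 (rule 218): 111111111011110
Gen 6 (rule 30): 100000000010001
Gen 7 (rule 89): 011111111001100
Gen 8 (rule 165): 001111110000001
Gen 9 (rule 218): 011111111000010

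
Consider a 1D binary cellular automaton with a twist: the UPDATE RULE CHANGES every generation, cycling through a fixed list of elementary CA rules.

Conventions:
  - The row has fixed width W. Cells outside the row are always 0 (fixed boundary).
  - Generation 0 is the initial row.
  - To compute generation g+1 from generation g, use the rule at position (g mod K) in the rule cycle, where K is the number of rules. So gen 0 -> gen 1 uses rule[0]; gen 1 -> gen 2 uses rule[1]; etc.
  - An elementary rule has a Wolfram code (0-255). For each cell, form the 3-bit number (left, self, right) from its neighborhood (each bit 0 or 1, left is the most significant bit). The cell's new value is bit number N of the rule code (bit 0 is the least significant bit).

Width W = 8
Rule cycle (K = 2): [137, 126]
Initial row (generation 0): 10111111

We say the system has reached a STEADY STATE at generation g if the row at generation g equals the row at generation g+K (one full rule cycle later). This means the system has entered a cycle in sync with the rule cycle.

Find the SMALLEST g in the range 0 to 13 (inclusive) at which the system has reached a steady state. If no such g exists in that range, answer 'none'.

Answer: none

Derivation:
Gen 0: 10111111
Gen 1 (rule 137): 00111110
Gen 2 (rule 126): 01100011
Gen 3 (rule 137): 01001010
Gen 4 (rule 126): 11111111
Gen 5 (rule 137): 11111110
Gen 6 (rule 126): 10000011
Gen 7 (rule 137): 00111010
Gen 8 (rule 126): 01101111
Gen 9 (rule 137): 01001110
Gen 10 (rule 126): 11111011
Gen 11 (rule 137): 11110010
Gen 12 (rule 126): 10011111
Gen 13 (rule 137): 00011110
Gen 14 (rule 126): 00110011
Gen 15 (rule 137): 10100010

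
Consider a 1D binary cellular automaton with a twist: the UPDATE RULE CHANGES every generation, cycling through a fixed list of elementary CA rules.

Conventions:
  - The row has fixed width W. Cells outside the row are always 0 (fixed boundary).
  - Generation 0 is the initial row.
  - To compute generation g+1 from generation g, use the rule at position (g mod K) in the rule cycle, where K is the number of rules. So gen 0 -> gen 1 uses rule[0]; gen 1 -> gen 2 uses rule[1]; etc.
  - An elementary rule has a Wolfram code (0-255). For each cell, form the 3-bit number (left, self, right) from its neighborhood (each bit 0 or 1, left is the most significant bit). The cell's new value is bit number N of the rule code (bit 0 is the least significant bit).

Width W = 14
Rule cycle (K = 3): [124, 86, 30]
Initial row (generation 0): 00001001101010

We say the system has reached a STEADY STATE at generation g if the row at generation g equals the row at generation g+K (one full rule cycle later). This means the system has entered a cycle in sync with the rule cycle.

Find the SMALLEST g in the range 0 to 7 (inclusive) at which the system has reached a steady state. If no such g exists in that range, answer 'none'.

Answer: none

Derivation:
Gen 0: 00001001101010
Gen 1 (rule 124): 00001101111111
Gen 2 (rule 86): 00010100000001
Gen 3 (rule 30): 00110110000011
Gen 4 (rule 124): 00111111000011
Gen 5 (rule 86): 01000001100101
Gen 6 (rule 30): 11100011011101
Gen 7 (rule 124): 10110011110111
Gen 8 (rule 86): 10011100010001
Gen 9 (rule 30): 11110010111011
Gen 10 (rule 124): 10011011101111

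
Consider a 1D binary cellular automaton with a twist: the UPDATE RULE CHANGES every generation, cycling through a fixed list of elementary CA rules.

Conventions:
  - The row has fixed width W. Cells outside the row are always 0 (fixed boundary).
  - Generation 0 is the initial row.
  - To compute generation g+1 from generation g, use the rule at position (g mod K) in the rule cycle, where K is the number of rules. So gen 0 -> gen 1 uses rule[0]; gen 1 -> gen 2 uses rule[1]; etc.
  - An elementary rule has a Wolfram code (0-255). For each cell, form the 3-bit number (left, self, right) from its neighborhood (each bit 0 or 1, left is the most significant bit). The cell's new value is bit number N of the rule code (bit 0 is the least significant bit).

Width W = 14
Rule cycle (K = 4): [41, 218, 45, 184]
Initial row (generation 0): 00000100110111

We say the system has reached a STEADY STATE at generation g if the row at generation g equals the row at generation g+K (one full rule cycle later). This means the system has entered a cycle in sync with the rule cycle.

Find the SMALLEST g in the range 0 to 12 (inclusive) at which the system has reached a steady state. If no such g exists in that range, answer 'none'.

Answer: none

Derivation:
Gen 0: 00000100110111
Gen 1 (rule 41): 11110000101100
Gen 2 (rule 218): 11111001001110
Gen 3 (rule 45): 10000001001000
Gen 4 (rule 184): 01000000100100
Gen 5 (rule 41): 00011110000001
Gen 6 (rule 218): 00111111000010
Gen 7 (rule 45): 10100000011010
Gen 8 (rule 184): 01010000010101
Gen 9 (rule 41): 00100111001010
Gen 10 (rule 218): 01011111110001
Gen 11 (rule 45): 01110000000101
Gen 12 (rule 184): 01101000000010
Gen 13 (rule 41): 01010011111000
Gen 14 (rule 218): 10001111111100
Gen 15 (rule 45): 10101000000001
Gen 16 (rule 184): 01010100000000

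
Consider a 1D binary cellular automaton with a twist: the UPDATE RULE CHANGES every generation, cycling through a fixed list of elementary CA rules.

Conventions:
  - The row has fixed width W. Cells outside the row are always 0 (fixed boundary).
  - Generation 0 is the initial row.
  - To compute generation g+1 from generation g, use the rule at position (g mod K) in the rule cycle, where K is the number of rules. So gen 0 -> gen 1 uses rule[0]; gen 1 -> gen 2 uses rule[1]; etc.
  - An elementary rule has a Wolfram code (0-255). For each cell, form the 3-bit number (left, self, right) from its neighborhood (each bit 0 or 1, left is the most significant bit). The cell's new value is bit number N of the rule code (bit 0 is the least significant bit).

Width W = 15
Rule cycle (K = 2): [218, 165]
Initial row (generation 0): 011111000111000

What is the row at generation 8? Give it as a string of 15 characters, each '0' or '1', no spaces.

Answer: 011110010011100

Derivation:
Gen 0: 011111000111000
Gen 1 (rule 218): 111111101111100
Gen 2 (rule 165): 011111010111001
Gen 3 (rule 218): 111111000111110
Gen 4 (rule 165): 011110010011100
Gen 5 (rule 218): 111111101111110
Gen 6 (rule 165): 011111010111100
Gen 7 (rule 218): 111111000111110
Gen 8 (rule 165): 011110010011100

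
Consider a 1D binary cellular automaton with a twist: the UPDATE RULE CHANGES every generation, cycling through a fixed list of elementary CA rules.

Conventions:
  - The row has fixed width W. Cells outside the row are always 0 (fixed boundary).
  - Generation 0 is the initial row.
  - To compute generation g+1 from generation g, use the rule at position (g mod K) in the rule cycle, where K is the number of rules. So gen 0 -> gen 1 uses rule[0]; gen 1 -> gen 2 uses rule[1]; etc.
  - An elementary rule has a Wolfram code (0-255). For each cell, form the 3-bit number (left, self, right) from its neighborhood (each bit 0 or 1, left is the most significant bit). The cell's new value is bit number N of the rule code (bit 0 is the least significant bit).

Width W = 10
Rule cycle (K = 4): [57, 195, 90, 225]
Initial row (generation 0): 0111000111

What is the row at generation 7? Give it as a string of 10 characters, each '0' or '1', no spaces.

Answer: 0101001000

Derivation:
Gen 0: 0111000111
Gen 1 (rule 57): 0100110100
Gen 2 (rule 195): 1001010001
Gen 3 (rule 90): 0110001010
Gen 4 (rule 225): 0010100100
Gen 5 (rule 57): 1001010011
Gen 6 (rule 195): 0010000101
Gen 7 (rule 90): 0101001000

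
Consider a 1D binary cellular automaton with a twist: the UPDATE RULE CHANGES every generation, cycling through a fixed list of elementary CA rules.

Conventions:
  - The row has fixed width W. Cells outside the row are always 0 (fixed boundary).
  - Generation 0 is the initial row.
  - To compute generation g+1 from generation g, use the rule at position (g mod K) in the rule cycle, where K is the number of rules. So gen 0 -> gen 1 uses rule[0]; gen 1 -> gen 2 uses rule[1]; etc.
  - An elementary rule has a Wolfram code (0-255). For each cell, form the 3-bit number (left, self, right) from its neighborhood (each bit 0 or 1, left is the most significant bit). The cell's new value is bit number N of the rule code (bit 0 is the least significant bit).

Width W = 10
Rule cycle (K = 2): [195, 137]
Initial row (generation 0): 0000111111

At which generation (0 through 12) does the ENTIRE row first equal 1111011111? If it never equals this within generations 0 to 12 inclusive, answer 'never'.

Gen 0: 0000111111
Gen 1 (rule 195): 1111011111
Gen 2 (rule 137): 1110011110
Gen 3 (rule 195): 0110101110
Gen 4 (rule 137): 0100001100
Gen 5 (rule 195): 1001110101
Gen 6 (rule 137): 0001100000
Gen 7 (rule 195): 1110101111
Gen 8 (rule 137): 1100001110
Gen 9 (rule 195): 0101110110
Gen 10 (rule 137): 0001100100
Gen 11 (rule 195): 1110101001
Gen 12 (rule 137): 1100000000

Answer: 1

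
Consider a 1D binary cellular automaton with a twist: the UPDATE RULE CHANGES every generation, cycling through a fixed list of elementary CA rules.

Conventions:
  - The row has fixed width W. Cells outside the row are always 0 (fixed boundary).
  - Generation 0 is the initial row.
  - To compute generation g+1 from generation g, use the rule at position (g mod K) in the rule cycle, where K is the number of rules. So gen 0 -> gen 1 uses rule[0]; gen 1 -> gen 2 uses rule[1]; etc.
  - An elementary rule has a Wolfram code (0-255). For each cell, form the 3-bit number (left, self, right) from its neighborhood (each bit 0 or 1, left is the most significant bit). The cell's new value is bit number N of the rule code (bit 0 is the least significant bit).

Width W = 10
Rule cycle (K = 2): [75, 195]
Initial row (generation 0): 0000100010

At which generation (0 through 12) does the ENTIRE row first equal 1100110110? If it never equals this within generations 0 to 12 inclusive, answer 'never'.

Answer: 7

Derivation:
Gen 0: 0000100010
Gen 1 (rule 75): 1111001100
Gen 2 (rule 195): 0111010101
Gen 3 (rule 75): 1101000000
Gen 4 (rule 195): 0100011111
Gen 5 (rule 75): 1001110001
Gen 6 (rule 195): 0010110110
Gen 7 (rule 75): 1100110110
Gen 8 (rule 195): 0101010010
Gen 9 (rule 75): 1000000100
Gen 10 (rule 195): 0011111001
Gen 11 (rule 75): 1110001010
Gen 12 (rule 195): 0110110000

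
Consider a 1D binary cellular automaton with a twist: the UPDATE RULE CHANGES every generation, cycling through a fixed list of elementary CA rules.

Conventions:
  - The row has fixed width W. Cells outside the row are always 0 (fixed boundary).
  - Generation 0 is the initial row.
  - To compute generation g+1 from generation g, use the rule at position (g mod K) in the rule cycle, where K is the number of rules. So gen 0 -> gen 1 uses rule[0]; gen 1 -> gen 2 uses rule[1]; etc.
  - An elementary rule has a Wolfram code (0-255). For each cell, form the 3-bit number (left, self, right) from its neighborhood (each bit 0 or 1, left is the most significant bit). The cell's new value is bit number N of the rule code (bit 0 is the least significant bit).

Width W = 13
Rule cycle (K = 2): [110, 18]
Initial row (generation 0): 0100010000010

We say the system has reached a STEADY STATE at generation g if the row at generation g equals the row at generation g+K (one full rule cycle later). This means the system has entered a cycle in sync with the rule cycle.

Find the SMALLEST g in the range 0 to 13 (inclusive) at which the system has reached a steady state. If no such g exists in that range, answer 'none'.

Gen 0: 0100010000010
Gen 1 (rule 110): 1100110000110
Gen 2 (rule 18): 0011001001001
Gen 3 (rule 110): 0111011011011
Gen 4 (rule 18): 1000000000000
Gen 5 (rule 110): 1000000000000
Gen 6 (rule 18): 0100000000000
Gen 7 (rule 110): 1100000000000
Gen 8 (rule 18): 0010000000000
Gen 9 (rule 110): 0110000000000
Gen 10 (rule 18): 1001000000000
Gen 11 (rule 110): 1011000000000
Gen 12 (rule 18): 0000100000000
Gen 13 (rule 110): 0001100000000
Gen 14 (rule 18): 0010010000000
Gen 15 (rule 110): 0110110000000

Answer: none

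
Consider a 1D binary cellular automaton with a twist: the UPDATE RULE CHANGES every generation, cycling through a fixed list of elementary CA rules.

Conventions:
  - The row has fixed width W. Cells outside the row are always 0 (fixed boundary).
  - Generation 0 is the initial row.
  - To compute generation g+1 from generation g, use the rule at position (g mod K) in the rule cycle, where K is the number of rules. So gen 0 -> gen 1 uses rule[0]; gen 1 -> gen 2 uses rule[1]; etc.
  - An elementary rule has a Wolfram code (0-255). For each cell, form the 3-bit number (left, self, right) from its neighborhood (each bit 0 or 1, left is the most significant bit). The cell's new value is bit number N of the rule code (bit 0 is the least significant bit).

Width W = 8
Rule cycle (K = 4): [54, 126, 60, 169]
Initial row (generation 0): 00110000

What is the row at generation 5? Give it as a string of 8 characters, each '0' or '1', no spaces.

Gen 0: 00110000
Gen 1 (rule 54): 01001000
Gen 2 (rule 126): 11111100
Gen 3 (rule 60): 10000010
Gen 4 (rule 169): 00111000
Gen 5 (rule 54): 01000100

Answer: 01000100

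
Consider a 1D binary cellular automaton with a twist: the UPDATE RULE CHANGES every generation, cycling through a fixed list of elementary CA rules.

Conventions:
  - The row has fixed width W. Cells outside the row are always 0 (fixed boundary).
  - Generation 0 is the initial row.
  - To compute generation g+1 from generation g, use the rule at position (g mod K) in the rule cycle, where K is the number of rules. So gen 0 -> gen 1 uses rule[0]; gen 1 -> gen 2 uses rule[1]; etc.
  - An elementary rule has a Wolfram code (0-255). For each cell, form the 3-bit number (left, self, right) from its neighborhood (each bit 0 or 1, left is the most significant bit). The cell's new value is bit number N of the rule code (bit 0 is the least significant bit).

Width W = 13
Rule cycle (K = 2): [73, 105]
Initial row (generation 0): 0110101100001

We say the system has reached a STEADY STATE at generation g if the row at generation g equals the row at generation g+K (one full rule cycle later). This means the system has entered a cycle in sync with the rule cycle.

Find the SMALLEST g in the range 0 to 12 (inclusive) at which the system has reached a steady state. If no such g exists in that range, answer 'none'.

Answer: 3

Derivation:
Gen 0: 0110101100001
Gen 1 (rule 73): 0110001101100
Gen 2 (rule 105): 0110101111101
Gen 3 (rule 73): 0110001000100
Gen 4 (rule 105): 0110100010001
Gen 5 (rule 73): 0110001000100
Gen 6 (rule 105): 0110100010001
Gen 7 (rule 73): 0110001000100
Gen 8 (rule 105): 0110100010001
Gen 9 (rule 73): 0110001000100
Gen 10 (rule 105): 0110100010001
Gen 11 (rule 73): 0110001000100
Gen 12 (rule 105): 0110100010001
Gen 13 (rule 73): 0110001000100
Gen 14 (rule 105): 0110100010001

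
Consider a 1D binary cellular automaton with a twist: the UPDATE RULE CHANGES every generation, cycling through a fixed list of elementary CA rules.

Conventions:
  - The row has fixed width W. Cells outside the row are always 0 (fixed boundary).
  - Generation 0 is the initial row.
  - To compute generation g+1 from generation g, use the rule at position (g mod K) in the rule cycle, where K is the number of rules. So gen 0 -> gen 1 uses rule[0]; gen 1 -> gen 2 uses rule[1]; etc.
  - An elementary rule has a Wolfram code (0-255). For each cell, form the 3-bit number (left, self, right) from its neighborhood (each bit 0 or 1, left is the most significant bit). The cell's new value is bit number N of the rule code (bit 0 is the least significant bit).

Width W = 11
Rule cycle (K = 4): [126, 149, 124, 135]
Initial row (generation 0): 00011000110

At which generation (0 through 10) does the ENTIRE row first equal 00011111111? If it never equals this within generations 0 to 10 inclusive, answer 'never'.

Answer: 5

Derivation:
Gen 0: 00011000110
Gen 1 (rule 126): 00111101111
Gen 2 (rule 149): 10011000110
Gen 3 (rule 124): 11011100111
Gen 4 (rule 135): 00001001010
Gen 5 (rule 126): 00011111111
Gen 6 (rule 149): 11001111110
Gen 7 (rule 124): 11101000011
Gen 8 (rule 135): 01001011100
Gen 9 (rule 126): 11111110110
Gen 10 (rule 149): 01111100001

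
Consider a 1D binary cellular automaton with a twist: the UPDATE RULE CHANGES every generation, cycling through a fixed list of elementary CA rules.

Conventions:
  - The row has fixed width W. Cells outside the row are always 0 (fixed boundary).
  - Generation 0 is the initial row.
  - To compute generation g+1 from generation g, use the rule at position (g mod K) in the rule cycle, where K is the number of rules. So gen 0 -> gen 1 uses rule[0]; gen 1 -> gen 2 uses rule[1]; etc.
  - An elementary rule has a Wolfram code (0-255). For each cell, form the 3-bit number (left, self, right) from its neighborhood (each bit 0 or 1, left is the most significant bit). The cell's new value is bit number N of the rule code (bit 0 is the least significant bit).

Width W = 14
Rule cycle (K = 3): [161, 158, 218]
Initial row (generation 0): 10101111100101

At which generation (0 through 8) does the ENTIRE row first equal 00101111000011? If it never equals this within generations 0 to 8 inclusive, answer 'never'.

Gen 0: 10101111100101
Gen 1 (rule 161): 01010111000010
Gen 2 (rule 158): 11010110100111
Gen 3 (rule 218): 11000110011111
Gen 4 (rule 161): 00010000001110
Gen 5 (rule 158): 00111000011101
Gen 6 (rule 218): 01111100111100
Gen 7 (rule 161): 00111000011001
Gen 8 (rule 158): 01110100110111

Answer: never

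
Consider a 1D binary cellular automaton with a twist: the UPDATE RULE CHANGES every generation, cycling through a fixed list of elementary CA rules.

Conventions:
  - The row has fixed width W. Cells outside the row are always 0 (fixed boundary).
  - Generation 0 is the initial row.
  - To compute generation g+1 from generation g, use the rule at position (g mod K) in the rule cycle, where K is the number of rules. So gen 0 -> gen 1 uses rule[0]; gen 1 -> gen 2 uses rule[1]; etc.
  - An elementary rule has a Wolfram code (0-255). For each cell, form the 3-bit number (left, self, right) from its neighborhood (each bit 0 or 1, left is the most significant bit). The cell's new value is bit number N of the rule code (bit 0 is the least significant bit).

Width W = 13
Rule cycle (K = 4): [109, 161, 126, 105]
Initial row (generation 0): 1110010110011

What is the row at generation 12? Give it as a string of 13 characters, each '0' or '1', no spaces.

Gen 0: 1110010110011
Gen 1 (rule 109): 1010011110011
Gen 2 (rule 161): 0100001100000
Gen 3 (rule 126): 1110011110000
Gen 4 (rule 105): 1010010010111
Gen 5 (rule 109): 1110010011101
Gen 6 (rule 161): 0100000001010
Gen 7 (rule 126): 1110000011111
Gen 8 (rule 105): 1010111010001
Gen 9 (rule 109): 1111101110101
Gen 10 (rule 161): 0111010101010
Gen 11 (rule 126): 1101111111111
Gen 12 (rule 105): 1111000000001

Answer: 1111000000001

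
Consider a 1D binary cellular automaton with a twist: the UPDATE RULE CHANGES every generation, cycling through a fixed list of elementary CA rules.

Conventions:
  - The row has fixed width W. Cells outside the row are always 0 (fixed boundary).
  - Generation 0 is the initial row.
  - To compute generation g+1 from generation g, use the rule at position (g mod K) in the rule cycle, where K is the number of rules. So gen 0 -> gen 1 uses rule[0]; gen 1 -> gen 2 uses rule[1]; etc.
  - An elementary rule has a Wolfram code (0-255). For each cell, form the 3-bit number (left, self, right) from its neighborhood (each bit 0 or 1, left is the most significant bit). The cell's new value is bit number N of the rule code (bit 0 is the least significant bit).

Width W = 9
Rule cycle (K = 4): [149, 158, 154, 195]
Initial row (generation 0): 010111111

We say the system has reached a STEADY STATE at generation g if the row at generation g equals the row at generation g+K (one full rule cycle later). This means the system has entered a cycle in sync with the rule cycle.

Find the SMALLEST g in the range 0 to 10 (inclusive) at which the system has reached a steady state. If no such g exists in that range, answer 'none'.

Answer: none

Derivation:
Gen 0: 010111111
Gen 1 (rule 149): 010011110
Gen 2 (rule 158): 111111101
Gen 3 (rule 154): 111111000
Gen 4 (rule 195): 011111011
Gen 5 (rule 149): 001110000
Gen 6 (rule 158): 011101000
Gen 7 (rule 154): 111000100
Gen 8 (rule 195): 011011001
Gen 9 (rule 149): 000000101
Gen 10 (rule 158): 000001101
Gen 11 (rule 154): 000011000
Gen 12 (rule 195): 111101011
Gen 13 (rule 149): 011001000
Gen 14 (rule 158): 110111100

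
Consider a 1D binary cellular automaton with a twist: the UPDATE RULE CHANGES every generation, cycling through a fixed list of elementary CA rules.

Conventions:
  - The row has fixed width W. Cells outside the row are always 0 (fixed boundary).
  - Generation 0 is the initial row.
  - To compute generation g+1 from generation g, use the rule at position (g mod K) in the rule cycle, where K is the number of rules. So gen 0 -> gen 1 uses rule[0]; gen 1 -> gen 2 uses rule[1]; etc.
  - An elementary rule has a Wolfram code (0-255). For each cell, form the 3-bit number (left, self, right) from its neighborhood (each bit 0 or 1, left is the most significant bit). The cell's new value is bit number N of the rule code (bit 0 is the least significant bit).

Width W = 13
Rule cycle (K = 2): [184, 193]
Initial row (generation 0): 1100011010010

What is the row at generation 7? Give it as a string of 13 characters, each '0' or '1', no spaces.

Gen 0: 1100011010010
Gen 1 (rule 184): 1010010101001
Gen 2 (rule 193): 0000000000000
Gen 3 (rule 184): 0000000000000
Gen 4 (rule 193): 1111111111111
Gen 5 (rule 184): 1111111111110
Gen 6 (rule 193): 0111111111110
Gen 7 (rule 184): 0111111111101

Answer: 0111111111101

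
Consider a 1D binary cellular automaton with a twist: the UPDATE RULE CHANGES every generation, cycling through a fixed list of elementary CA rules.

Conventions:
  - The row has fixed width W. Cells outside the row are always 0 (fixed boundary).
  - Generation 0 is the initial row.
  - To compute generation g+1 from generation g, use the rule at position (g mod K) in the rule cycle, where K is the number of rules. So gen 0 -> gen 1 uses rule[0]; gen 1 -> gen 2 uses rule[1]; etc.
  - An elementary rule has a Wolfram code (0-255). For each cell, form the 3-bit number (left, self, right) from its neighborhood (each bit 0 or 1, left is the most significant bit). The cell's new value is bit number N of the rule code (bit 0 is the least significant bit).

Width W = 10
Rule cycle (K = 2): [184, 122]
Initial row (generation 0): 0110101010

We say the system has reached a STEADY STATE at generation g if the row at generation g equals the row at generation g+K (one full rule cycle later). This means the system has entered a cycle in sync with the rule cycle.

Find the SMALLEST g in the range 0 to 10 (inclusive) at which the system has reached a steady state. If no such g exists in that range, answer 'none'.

Answer: 1

Derivation:
Gen 0: 0110101010
Gen 1 (rule 184): 0101010101
Gen 2 (rule 122): 1010101010
Gen 3 (rule 184): 0101010101
Gen 4 (rule 122): 1010101010
Gen 5 (rule 184): 0101010101
Gen 6 (rule 122): 1010101010
Gen 7 (rule 184): 0101010101
Gen 8 (rule 122): 1010101010
Gen 9 (rule 184): 0101010101
Gen 10 (rule 122): 1010101010
Gen 11 (rule 184): 0101010101
Gen 12 (rule 122): 1010101010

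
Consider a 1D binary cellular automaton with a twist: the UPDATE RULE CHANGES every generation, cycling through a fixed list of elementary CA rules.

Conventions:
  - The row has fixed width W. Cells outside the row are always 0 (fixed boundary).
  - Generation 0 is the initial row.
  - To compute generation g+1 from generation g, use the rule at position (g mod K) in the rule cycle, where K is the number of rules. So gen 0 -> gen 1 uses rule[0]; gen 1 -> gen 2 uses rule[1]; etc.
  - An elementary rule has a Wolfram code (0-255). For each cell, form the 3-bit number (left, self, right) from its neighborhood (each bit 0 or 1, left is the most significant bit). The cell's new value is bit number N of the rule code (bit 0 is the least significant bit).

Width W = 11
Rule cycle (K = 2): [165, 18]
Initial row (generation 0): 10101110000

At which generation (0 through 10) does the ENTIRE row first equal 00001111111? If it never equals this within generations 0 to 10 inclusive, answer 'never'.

Gen 0: 10101110000
Gen 1 (rule 165): 11110100111
Gen 2 (rule 18): 00000011000
Gen 3 (rule 165): 11111000011
Gen 4 (rule 18): 00000100100
Gen 5 (rule 165): 11110100101
Gen 6 (rule 18): 00000011000
Gen 7 (rule 165): 11111000011
Gen 8 (rule 18): 00000100100
Gen 9 (rule 165): 11110100101
Gen 10 (rule 18): 00000011000

Answer: never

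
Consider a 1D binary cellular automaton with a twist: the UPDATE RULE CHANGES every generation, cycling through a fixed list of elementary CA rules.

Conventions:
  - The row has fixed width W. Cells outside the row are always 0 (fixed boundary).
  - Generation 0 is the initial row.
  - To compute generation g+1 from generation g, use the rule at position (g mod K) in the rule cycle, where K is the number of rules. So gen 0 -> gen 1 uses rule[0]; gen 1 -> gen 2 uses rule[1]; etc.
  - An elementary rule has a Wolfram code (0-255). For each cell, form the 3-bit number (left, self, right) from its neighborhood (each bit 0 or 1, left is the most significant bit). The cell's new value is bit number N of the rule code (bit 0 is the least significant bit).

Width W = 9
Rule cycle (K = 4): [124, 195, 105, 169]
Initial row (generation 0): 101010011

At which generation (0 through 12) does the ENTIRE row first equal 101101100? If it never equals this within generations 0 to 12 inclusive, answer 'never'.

Gen 0: 101010011
Gen 1 (rule 124): 111111011
Gen 2 (rule 195): 011111001
Gen 3 (rule 105): 010001000
Gen 4 (rule 169): 000100011
Gen 5 (rule 124): 000110011
Gen 6 (rule 195): 111010101
Gen 7 (rule 105): 101101010
Gen 8 (rule 169): 011010100
Gen 9 (rule 124): 011111110
Gen 10 (rule 195): 101111110
Gen 11 (rule 105): 011000010
Gen 12 (rule 169): 010011000

Answer: never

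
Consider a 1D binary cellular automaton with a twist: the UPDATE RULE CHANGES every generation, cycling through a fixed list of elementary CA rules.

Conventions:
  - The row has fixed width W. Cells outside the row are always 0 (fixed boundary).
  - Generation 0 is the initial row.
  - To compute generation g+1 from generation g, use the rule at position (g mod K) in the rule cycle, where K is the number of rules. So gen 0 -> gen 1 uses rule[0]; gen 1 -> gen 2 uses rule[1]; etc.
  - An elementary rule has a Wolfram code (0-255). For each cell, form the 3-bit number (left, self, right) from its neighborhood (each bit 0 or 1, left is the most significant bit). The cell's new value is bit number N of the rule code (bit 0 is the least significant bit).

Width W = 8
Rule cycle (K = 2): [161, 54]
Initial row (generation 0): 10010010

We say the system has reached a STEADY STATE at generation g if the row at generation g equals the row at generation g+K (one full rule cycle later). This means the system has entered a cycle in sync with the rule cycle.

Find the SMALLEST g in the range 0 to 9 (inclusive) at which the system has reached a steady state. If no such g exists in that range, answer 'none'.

Gen 0: 10010010
Gen 1 (rule 161): 00000000
Gen 2 (rule 54): 00000000
Gen 3 (rule 161): 11111111
Gen 4 (rule 54): 00000000
Gen 5 (rule 161): 11111111
Gen 6 (rule 54): 00000000
Gen 7 (rule 161): 11111111
Gen 8 (rule 54): 00000000
Gen 9 (rule 161): 11111111
Gen 10 (rule 54): 00000000
Gen 11 (rule 161): 11111111

Answer: 2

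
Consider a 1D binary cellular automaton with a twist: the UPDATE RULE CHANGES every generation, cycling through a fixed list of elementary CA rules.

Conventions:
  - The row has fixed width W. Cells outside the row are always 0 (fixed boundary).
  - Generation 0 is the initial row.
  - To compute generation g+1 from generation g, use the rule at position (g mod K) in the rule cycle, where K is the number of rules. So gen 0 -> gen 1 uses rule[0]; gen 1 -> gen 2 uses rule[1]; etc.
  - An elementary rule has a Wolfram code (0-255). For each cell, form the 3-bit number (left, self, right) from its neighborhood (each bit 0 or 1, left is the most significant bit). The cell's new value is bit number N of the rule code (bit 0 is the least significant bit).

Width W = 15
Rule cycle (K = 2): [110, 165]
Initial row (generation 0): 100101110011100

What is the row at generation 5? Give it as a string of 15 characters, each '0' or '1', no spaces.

Answer: 110001110111010

Derivation:
Gen 0: 100101110011100
Gen 1 (rule 110): 101111010110100
Gen 2 (rule 165): 110110111001101
Gen 3 (rule 110): 111111101011111
Gen 4 (rule 165): 011111011101110
Gen 5 (rule 110): 110001110111010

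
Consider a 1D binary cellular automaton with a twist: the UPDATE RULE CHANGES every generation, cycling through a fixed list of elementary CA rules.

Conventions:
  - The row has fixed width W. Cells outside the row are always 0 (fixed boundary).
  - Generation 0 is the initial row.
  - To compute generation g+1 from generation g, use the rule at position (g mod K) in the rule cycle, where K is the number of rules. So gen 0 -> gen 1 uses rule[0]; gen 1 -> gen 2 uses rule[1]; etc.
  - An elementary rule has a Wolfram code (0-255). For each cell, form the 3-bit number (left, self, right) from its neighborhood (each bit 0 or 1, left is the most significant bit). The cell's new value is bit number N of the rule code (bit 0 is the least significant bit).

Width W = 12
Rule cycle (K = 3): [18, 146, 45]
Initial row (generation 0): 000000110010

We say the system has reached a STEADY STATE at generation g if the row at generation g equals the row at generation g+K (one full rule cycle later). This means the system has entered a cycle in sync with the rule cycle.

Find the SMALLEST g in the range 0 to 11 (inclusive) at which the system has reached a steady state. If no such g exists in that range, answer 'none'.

Answer: 4

Derivation:
Gen 0: 000000110010
Gen 1 (rule 18): 000001001101
Gen 2 (rule 146): 000010110000
Gen 3 (rule 45): 111011100111
Gen 4 (rule 18): 000000011000
Gen 5 (rule 146): 000000100100
Gen 6 (rule 45): 111110100101
Gen 7 (rule 18): 000000011000
Gen 8 (rule 146): 000000100100
Gen 9 (rule 45): 111110100101
Gen 10 (rule 18): 000000011000
Gen 11 (rule 146): 000000100100
Gen 12 (rule 45): 111110100101
Gen 13 (rule 18): 000000011000
Gen 14 (rule 146): 000000100100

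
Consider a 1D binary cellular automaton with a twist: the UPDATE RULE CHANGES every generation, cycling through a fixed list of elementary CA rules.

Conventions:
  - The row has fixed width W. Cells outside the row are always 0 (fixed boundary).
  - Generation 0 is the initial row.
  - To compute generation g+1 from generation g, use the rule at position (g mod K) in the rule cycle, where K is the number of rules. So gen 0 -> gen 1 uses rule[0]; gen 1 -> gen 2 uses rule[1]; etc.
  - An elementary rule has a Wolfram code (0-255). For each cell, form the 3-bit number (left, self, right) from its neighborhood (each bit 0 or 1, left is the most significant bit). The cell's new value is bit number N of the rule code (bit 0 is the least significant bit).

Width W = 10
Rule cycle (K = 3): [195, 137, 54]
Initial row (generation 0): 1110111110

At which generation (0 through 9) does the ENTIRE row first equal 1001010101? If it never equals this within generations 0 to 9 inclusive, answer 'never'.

Answer: never

Derivation:
Gen 0: 1110111110
Gen 1 (rule 195): 0110011110
Gen 2 (rule 137): 0100011100
Gen 3 (rule 54): 1110100010
Gen 4 (rule 195): 0110001100
Gen 5 (rule 137): 0100101001
Gen 6 (rule 54): 1111111111
Gen 7 (rule 195): 0111111111
Gen 8 (rule 137): 0111111110
Gen 9 (rule 54): 1000000001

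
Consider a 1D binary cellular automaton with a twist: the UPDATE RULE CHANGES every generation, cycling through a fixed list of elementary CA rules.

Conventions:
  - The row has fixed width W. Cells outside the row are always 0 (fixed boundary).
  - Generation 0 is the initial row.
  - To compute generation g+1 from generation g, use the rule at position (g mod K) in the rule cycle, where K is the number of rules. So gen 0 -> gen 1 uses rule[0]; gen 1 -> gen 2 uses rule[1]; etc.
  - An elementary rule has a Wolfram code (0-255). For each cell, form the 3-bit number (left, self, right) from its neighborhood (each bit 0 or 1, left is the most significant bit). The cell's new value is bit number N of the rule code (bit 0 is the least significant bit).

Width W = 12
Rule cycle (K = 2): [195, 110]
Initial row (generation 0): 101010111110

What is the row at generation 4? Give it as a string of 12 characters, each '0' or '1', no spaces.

Answer: 100001111100

Derivation:
Gen 0: 101010111110
Gen 1 (rule 195): 000000011110
Gen 2 (rule 110): 000000110010
Gen 3 (rule 195): 111111010100
Gen 4 (rule 110): 100001111100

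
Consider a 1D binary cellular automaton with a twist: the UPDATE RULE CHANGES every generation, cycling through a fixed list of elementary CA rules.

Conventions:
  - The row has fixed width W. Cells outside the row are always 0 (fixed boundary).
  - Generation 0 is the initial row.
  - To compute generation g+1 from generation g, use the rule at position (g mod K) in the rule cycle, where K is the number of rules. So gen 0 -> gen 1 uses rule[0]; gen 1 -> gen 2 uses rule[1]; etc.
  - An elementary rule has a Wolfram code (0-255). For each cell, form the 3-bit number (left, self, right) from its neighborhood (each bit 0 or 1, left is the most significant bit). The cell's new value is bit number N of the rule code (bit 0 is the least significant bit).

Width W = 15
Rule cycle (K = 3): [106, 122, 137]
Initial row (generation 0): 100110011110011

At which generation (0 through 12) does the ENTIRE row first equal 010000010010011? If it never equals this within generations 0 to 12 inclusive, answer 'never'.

Answer: never

Derivation:
Gen 0: 100110011110011
Gen 1 (rule 106): 001110110010111
Gen 2 (rule 122): 011011111101101
Gen 3 (rule 137): 010011111001000
Gen 4 (rule 106): 100110001010000
Gen 5 (rule 122): 011111010101000
Gen 6 (rule 137): 011110000000011
Gen 7 (rule 106): 110010000000111
Gen 8 (rule 122): 111101000001101
Gen 9 (rule 137): 111000011101000
Gen 10 (rule 106): 101000110110000
Gen 11 (rule 122): 010101111111000
Gen 12 (rule 137): 000001111110011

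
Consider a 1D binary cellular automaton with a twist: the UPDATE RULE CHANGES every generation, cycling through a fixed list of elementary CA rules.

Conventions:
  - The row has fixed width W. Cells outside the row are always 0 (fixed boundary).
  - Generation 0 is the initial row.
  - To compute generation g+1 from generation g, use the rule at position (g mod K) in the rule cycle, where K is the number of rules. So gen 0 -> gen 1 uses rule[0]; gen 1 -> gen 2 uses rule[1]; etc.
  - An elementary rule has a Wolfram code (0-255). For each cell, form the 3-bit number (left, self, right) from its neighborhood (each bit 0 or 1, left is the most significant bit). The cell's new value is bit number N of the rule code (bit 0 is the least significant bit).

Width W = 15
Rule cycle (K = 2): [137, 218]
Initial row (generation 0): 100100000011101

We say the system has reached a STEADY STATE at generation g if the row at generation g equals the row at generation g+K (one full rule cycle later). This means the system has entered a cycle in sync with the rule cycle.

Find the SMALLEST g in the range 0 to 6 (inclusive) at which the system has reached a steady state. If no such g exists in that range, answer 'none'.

Answer: 6

Derivation:
Gen 0: 100100000011101
Gen 1 (rule 137): 000001111011000
Gen 2 (rule 218): 000011111011100
Gen 3 (rule 137): 111011110011001
Gen 4 (rule 218): 111011111111110
Gen 5 (rule 137): 110011111111100
Gen 6 (rule 218): 111111111111110
Gen 7 (rule 137): 111111111111100
Gen 8 (rule 218): 111111111111110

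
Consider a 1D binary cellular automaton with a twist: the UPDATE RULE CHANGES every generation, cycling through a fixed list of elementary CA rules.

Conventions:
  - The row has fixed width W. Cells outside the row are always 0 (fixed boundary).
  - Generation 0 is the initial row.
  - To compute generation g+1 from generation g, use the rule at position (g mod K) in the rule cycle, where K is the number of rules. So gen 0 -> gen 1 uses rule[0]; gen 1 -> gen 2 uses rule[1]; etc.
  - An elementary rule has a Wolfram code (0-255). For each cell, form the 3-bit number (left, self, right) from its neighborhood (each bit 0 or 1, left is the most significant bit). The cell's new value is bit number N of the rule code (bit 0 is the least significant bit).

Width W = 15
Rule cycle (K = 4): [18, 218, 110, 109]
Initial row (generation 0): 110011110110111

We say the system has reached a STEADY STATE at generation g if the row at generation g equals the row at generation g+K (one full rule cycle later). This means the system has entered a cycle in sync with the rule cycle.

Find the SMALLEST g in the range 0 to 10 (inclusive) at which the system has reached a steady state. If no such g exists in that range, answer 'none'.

Gen 0: 110011110110111
Gen 1 (rule 18): 001100000000000
Gen 2 (rule 218): 011110000000000
Gen 3 (rule 110): 110010000000000
Gen 4 (rule 109): 110010111111111
Gen 5 (rule 18): 001100000000000
Gen 6 (rule 218): 011110000000000
Gen 7 (rule 110): 110010000000000
Gen 8 (rule 109): 110010111111111
Gen 9 (rule 18): 001100000000000
Gen 10 (rule 218): 011110000000000
Gen 11 (rule 110): 110010000000000
Gen 12 (rule 109): 110010111111111
Gen 13 (rule 18): 001100000000000
Gen 14 (rule 218): 011110000000000

Answer: 1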